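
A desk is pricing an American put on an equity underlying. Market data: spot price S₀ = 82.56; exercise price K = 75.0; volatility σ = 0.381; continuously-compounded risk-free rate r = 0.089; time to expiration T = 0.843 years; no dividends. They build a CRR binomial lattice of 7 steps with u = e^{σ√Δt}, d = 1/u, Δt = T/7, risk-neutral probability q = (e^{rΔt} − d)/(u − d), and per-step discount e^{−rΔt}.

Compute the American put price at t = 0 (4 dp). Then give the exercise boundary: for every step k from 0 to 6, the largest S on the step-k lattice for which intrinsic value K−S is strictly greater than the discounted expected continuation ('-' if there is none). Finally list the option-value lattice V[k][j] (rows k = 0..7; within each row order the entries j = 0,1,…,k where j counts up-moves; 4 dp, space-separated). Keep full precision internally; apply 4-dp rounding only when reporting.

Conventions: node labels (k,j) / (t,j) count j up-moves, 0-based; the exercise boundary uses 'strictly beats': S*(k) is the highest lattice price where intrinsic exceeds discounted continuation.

Δt=0.12043  u=1.14136  d=0.87615  q=0.50763  discount=0.98934
step 7 (expiry): payoffs max(K−S,0) = 42.2795 32.3752 19.4729 2.6650 0.0000 0.0000 0.0000 0.0000
step 6: (k=6,j=0): S=37.3457, K−S=37.6543, hold=36.8547 ⇒ V=37.6543 exercise | (k=6,j=1): S=48.6501, K−S=26.3499, hold=25.5503 ⇒ V=26.3499 exercise | (k=6,j=2): S=63.3763, K−S=11.6237, hold=10.8241 ⇒ V=11.6237 exercise | (k=6,j=3): S=82.5600, K−S=0.0000, hold=1.2982 ⇒ V=1.2982 continue | (k=6,j=4): S=107.5505, K−S=0.0000, hold=0.0000 ⇒ V=0.0000 continue | (k=6,j=5): S=140.1056, K−S=0.0000, hold=0.0000 ⇒ V=0.0000 continue | (k=6,j=6): S=182.5149, K−S=0.0000, hold=0.0000 ⇒ V=0.0000 continue  boundary S*=63.3763
step 5: (k=5,j=0): S=42.6248, K−S=32.3752, hold=31.5756 ⇒ V=32.3752 exercise | (k=5,j=1): S=55.5271, K−S=19.4729, hold=18.6733 ⇒ V=19.4729 exercise | (k=5,j=2): S=72.3350, K−S=2.6650, hold=6.3142 ⇒ V=6.3142 continue | (k=5,j=3): S=94.2304, K−S=0.0000, hold=0.6324 ⇒ V=0.6324 continue | (k=5,j=4): S=122.7535, K−S=0.0000, hold=0.0000 ⇒ V=0.0000 continue | (k=5,j=5): S=159.9105, K−S=0.0000, hold=0.0000 ⇒ V=0.0000 continue  boundary S*=55.5271
step 4: (k=4,j=0): S=48.6501, K−S=26.3499, hold=25.5503 ⇒ V=26.3499 exercise | (k=4,j=1): S=63.3763, K−S=11.6237, hold=12.6568 ⇒ V=12.6568 continue | (k=4,j=2): S=82.5600, K−S=0.0000, hold=3.3934 ⇒ V=3.3934 continue | (k=4,j=3): S=107.5505, K−S=0.0000, hold=0.3081 ⇒ V=0.3081 continue | (k=4,j=4): S=140.1056, K−S=0.0000, hold=0.0000 ⇒ V=0.0000 continue  boundary S*=48.6501
step 3: (k=3,j=0): S=55.5271, K−S=19.4729, hold=19.1921 ⇒ V=19.4729 exercise | (k=3,j=1): S=72.3350, K−S=2.6650, hold=7.8697 ⇒ V=7.8697 continue | (k=3,j=2): S=94.2304, K−S=0.0000, hold=1.8077 ⇒ V=1.8077 continue | (k=3,j=3): S=122.7535, K−S=0.0000, hold=0.1501 ⇒ V=0.1501 continue  boundary S*=55.5271
step 2: (k=2,j=0): S=63.3763, K−S=11.6237, hold=13.4380 ⇒ V=13.4380 continue | (k=2,j=1): S=82.5600, K−S=0.0000, hold=4.7414 ⇒ V=4.7414 continue | (k=2,j=2): S=107.5505, K−S=0.0000, hold=0.9559 ⇒ V=0.9559 continue  boundary S*=-
step 1: (k=1,j=0): S=72.3350, K−S=2.6650, hold=8.9272 ⇒ V=8.9272 continue | (k=1,j=1): S=94.2304, K−S=0.0000, hold=2.7897 ⇒ V=2.7897 continue  boundary S*=-
step 0: (k=0,j=0): S=82.5600, K−S=0.0000, hold=5.7497 ⇒ V=5.7497 continue  boundary S*=-

price = 5.7497
boundary = - - - 55.5271 48.6501 55.5271 63.3763
tree:
5.7497
8.9272 2.7897
13.4380 4.7414 0.9559
19.4729 7.8697 1.8077 0.1501
26.3499 12.6568 3.3934 0.3081 0.0000
32.3752 19.4729 6.3142 0.6324 0.0000 0.0000
37.6543 26.3499 11.6237 1.2982 0.0000 0.0000 0.0000
42.2795 32.3752 19.4729 2.6650 0.0000 0.0000 0.0000 0.0000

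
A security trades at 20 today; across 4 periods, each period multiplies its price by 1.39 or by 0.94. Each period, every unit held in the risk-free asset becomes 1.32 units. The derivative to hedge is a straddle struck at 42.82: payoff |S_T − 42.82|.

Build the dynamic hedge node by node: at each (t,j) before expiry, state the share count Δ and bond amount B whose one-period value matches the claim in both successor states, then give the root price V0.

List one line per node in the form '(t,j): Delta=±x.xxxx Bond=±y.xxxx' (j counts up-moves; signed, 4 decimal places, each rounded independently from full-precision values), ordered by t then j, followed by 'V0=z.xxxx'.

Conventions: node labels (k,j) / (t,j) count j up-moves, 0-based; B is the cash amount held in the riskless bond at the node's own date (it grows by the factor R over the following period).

Since d<R<u, set p* = (R−d)/(u−d) = 0.8444; price each node as the discounted p*-expectation of its children.
At maturity the claim pays: V(4,0)=27.2050, V(4,1)=19.7298, V(4,2)=8.6759, V(4,3)=7.6696, V(4,4)=31.8402
  t=3,j=0: stock 16.6117 → up 23.0902 (V=19.7298), down 15.6150 (V=27.2050). Price 15.8277; hedge Δ=-1.0000, bond B=32.4394.
  t=3,j=1: stock 24.5641 → up 34.1441 (V=8.6759), down 23.0902 (V=19.7298). Price 7.8753; hedge Δ=-1.0000, bond B=32.4394.
  t=3,j=2: stock 36.3235 → up 50.4896 (V=7.6696), down 34.1441 (V=8.6759). Price 5.9289; hedge Δ=-0.0616, bond B=8.1651.
  t=3,j=3: stock 53.7124 → up 74.6602 (V=31.8402), down 50.4896 (V=7.6696). Price 21.2730; hedge Δ=1.0000, bond B=-32.4394.
  t=2,j=0: stock 17.6720 → up 24.5641 (V=7.8753), down 16.6117 (V=15.8277). Price 6.9033; hedge Δ=-1.0000, bond B=24.5753.
  t=2,j=1: stock 26.1320 → up 36.3235 (V=5.9289), down 24.5641 (V=7.8753). Price 4.7210; hedge Δ=-0.1655, bond B=9.0463.
  t=2,j=2: stock 38.6420 → up 53.7124 (V=21.2730), down 36.3235 (V=5.9289). Price 14.3077; hedge Δ=0.8824, bond B=-19.7903.
  t=1,j=0: stock 18.8000 → up 26.1320 (V=4.7210), down 17.6720 (V=6.9033). Price 3.8337; hedge Δ=-0.2580, bond B=8.6833.
  t=1,j=1: stock 27.8000 → up 38.6420 (V=14.3077), down 26.1320 (V=4.7210). Price 9.7094; hedge Δ=0.7663, bond B=-11.5944.
  t=0,j=0: stock 20.0000 → up 27.8000 (V=9.7094), down 18.8000 (V=3.8337). Price 6.6632; hedge Δ=0.6529, bond B=-6.3940.
Verification: the root portfolio costs Δ(0,0)·S0 + B(0,0) = 6.6632, matching V0.

(0,0): Delta=0.6529 Bond=-6.3940
(1,0): Delta=-0.2580 Bond=8.6833
(1,1): Delta=0.7663 Bond=-11.5944
(2,0): Delta=-1.0000 Bond=24.5753
(2,1): Delta=-0.1655 Bond=9.0463
(2,2): Delta=0.8824 Bond=-19.7903
(3,0): Delta=-1.0000 Bond=32.4394
(3,1): Delta=-1.0000 Bond=32.4394
(3,2): Delta=-0.0616 Bond=8.1651
(3,3): Delta=1.0000 Bond=-32.4394
V0=6.6632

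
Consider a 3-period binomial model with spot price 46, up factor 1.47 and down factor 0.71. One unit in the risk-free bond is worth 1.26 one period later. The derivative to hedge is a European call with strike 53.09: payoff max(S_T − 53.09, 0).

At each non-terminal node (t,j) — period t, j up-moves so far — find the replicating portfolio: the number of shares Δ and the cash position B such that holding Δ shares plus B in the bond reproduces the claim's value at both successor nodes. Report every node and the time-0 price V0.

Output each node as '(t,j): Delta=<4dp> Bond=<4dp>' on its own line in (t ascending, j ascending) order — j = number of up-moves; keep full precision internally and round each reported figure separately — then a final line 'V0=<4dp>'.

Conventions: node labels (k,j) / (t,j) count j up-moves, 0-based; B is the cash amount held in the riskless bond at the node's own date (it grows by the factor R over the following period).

(0,0): Delta=0.8388 Bond=-17.1653
(1,0): Delta=0.4046 Bond=-7.4459
(1,1): Delta=0.9189 Bond=-27.0433
(2,0): Delta=0.0000 Bond=0.0000
(2,1): Delta=0.4792 Bond=-12.9640
(2,2): Delta=1.0000 Bond=-42.1349
V0=21.4209

Since d<R<u, set p* = (R−d)/(u−d) = 0.7237; price each node as the discounted p*-expectation of its children.
Expiry values: V(3,0)=0.0000, V(3,1)=0.0000, V(3,2)=17.4850, V(3,3)=93.0301
Node (2,0) S=23.1886: V=(p*·0.0000+(1−p*)·0.0000)/1.26=0.0000; Δ=(0.0000−0.0000)/(34.0872−16.4639)=0.0000; B=V−Δ·S=0.0000
Node (2,1) S=48.0102: V=(p*·17.4850+(1−p*)·0.0000)/1.26=10.0426; Δ=(17.4850−0.0000)/(70.5750−34.0872)=0.4792; B=V−Δ·S=-12.9640
Node (2,2) S=99.4014: V=(p*·93.0301+(1−p*)·17.4850)/1.26=57.2665; Δ=(93.0301−17.4850)/(146.1201−70.5750)=1.0000; B=V−Δ·S=-42.1349
Node (1,0) S=32.6600: V=(p*·10.0426+(1−p*)·0.0000)/1.26=5.7680; Δ=(10.0426−0.0000)/(48.0102−23.1886)=0.4046; B=V−Δ·S=-7.4459
Node (1,1) S=67.6200: V=(p*·57.2665+(1−p*)·10.0426)/1.26=35.0935; Δ=(57.2665−10.0426)/(99.4014−48.0102)=0.9189; B=V−Δ·S=-27.0433
Node (0,0) S=46.0000: V=(p*·35.0935+(1−p*)·5.7680)/1.26=21.4209; Δ=(35.0935−5.7680)/(67.6200−32.6600)=0.8388; B=V−Δ·S=-17.1653
As a check, the time-0 holding Δ(0,0)·S0 + B(0,0) comes to 21.4209 — exactly V0.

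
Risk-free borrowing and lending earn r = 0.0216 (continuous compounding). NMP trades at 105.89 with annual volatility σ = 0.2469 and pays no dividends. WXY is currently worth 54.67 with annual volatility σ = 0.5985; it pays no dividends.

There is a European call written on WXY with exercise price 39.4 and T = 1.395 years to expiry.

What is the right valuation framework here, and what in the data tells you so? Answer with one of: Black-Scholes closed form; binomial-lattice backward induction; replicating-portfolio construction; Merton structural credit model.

Key observation: the strike-39.4 call on WXY is European-exercise on a continuously-modelled lognormal underlying, so its value is a single closed-form evaluation.

framework: Black-Scholes closed form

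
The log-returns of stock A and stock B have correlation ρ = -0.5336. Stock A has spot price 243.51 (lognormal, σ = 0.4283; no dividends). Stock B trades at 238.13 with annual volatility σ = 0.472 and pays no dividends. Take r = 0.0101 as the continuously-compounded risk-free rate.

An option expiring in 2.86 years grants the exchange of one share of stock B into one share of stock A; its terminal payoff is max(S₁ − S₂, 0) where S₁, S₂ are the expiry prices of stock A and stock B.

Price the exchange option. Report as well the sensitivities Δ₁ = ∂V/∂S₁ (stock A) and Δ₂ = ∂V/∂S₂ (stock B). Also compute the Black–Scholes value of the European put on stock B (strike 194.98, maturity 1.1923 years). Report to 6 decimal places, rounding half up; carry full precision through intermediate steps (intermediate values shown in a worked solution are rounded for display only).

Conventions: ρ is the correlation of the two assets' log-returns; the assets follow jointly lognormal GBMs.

σ_eff = √(σ₁² + σ₂² − 2ρσ₁σ₂) = √(0.4283² + 0.472² − 2·-0.5336·0.4283·0.472) = 0.788649
d₁ = (ln(S₁/S₂) + (q₂ − q₁ + σ_eff²/2)T) / (σ_eff√T) = (ln(243.51/238.13) + (0.0 − 0.0 + 0.310984)·2.86) / 1.333727 = 0.683614
d₂ = d₁ − σ_eff√T = 0.683614 − 1.333727 = -0.650112
N(d₁) = 0.752891,  N(d₂) = 0.257810
V = S₁·e^{−q₁T}·N(d₁) − S₂·e^{−q₂T}·N(d₂) = 183.336401 − 61.392253 = 121.944148
Δ₁ = e^{−q₁T}·N(d₁) = 0.752891;  Δ₂ = −e^{−q₂T}·N(d₂) = -0.257810
[vanilla: stock B put K=194.98]
σ√T = 0.472·√1.1923 = 0.515389
d₁ = (ln(S/K) + (r+σ²/2)T) / (σ√T) = (ln(238.13/194.98) + (0.0101+0.472²/2)·1.1923) / 0.515389 = (0.199920 + 0.144855) / 0.515389 = 0.668961
d₂ = d₁ − σ√T = 0.668961 − 0.515389 = 0.153572
e^{−rT} = 0.988030
N(−d₁) = 0.251760,  N(−d₂) = 0.438974
price = K·e^{−rT}·N(−d₂) − S·N(−d₁) = 84.566540 − 59.951677 = 24.614863

exchange price = 121.944148
Δ1 = 0.752891
Δ2 = -0.257810
price(stock B put K=194.98) = 24.614863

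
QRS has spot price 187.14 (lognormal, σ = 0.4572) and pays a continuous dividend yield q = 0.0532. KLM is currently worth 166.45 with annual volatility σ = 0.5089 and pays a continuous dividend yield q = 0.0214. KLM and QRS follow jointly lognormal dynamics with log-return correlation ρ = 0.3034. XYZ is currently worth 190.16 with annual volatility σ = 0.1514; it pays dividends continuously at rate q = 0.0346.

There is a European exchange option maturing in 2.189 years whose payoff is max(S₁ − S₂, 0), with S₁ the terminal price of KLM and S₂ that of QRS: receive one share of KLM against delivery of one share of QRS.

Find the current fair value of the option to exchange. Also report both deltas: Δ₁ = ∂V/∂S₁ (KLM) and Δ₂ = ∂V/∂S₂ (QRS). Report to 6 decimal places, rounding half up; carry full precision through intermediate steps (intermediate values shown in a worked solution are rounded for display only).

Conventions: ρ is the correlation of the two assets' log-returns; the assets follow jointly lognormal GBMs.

exchange price = 49.519092
Δ1 = 0.613647
Δ2 = -0.281193

σ_eff = √(σ₁² + σ₂² − 2ρσ₁σ₂) = √(0.5089² + 0.4572² − 2·0.3034·0.5089·0.4572) = 0.571688
d₁ = (ln(S₁/S₂) + (q₂ − q₁ + σ_eff²/2)T) / (σ_eff√T) = (ln(166.45/187.14) + (0.0532 − 0.0214 + 0.163414)·2.189) / 0.845828 = 0.366695
d₂ = d₁ − σ_eff√T = 0.366695 − 0.845828 = -0.479133
N(d₁) = 0.643077,  N(d₂) = 0.315922
V = S₁·e^{−q₁T}·N(d₁) − S₂·e^{−q₂T}·N(d₂) = 102.141492 − 52.622401 = 49.519092
Key observation: r never enters — measured in units of QRS, the claim is a call on S₁/S₂ struck at 1, so only the dividend yields and σ_eff matter.
Δ₁ = e^{−q₁T}·N(d₁) = 0.613647;  Δ₂ = −e^{−q₂T}·N(d₂) = -0.281193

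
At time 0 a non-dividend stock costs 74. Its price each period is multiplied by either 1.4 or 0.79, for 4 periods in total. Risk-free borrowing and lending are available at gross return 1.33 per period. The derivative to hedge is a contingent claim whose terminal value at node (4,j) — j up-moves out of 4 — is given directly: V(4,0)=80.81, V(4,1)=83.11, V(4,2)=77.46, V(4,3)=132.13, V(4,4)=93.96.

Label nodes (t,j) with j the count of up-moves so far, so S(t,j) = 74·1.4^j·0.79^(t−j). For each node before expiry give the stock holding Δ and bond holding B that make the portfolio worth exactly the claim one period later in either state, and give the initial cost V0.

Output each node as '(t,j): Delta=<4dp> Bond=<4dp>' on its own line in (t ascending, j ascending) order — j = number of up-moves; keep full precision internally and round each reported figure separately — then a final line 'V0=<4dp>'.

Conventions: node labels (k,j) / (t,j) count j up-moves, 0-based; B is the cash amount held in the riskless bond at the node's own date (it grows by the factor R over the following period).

Risk-neutral probability p* = (R−d)/(u−d) = (1.33−0.79)/(1.4−0.79) = 0.8852.
At maturity the claim pays: V(4,0)=80.8100, V(4,1)=83.1100, V(4,2)=77.4600, V(4,3)=132.1300, V(4,4)=93.9600
  t=3,j=0: stock 36.4849 → up 51.0788 (V=83.1100), down 28.8231 (V=80.8100). Price 62.2903; hedge Δ=0.1033, bond B=58.5198.
  t=3,j=1: stock 64.6568 → up 90.5195 (V=77.4600), down 51.0788 (V=83.1100). Price 58.7281; hedge Δ=-0.1433, bond B=67.9904.
  t=3,j=2: stock 114.5816 → up 160.4142 (V=132.1300), down 90.5195 (V=77.4600). Price 94.6289; hedge Δ=0.7822, bond B=5.0059.
  t=3,j=3: stock 203.0560 → up 284.2784 (V=93.9600), down 160.4142 (V=132.1300). Price 73.9400; hedge Δ=-0.3082, bond B=136.5137.
  t=2,j=0: stock 46.1834 → up 64.6568 (V=58.7281), down 36.4849 (V=62.2903). Price 44.4638; hedge Δ=-0.1264, bond B=50.3035.
  t=2,j=1: stock 81.8440 → up 114.5816 (V=94.6289), down 64.6568 (V=58.7281). Price 68.0520; hedge Δ=0.7191, bond B=9.1982.
  t=2,j=2: stock 145.0400 → up 203.0560 (V=73.9400), down 114.5816 (V=94.6289). Price 57.3790; hedge Δ=-0.2338, bond B=91.2952.
  t=1,j=0: stock 58.4600 → up 81.8440 (V=68.0520), down 46.1834 (V=44.4638). Price 49.1317; hedge Δ=0.6615, bond B=10.4626.
  t=1,j=1: stock 103.6000 → up 145.0400 (V=57.3790), down 81.8440 (V=68.0520). Price 44.0630; hedge Δ=-0.1689, bond B=61.5596.
  t=0,j=0: stock 74.0000 → up 103.6000 (V=44.0630), down 58.4600 (V=49.1317). Price 33.5674; hedge Δ=-0.1123, bond B=41.8767.
As a check, the time-0 holding Δ(0,0)·S0 + B(0,0) comes to 33.5674 — exactly V0.

(0,0): Delta=-0.1123 Bond=41.8767
(1,0): Delta=0.6615 Bond=10.4626
(1,1): Delta=-0.1689 Bond=61.5596
(2,0): Delta=-0.1264 Bond=50.3035
(2,1): Delta=0.7191 Bond=9.1982
(2,2): Delta=-0.2338 Bond=91.2952
(3,0): Delta=0.1033 Bond=58.5198
(3,1): Delta=-0.1433 Bond=67.9904
(3,2): Delta=0.7822 Bond=5.0059
(3,3): Delta=-0.3082 Bond=136.5137
V0=33.5674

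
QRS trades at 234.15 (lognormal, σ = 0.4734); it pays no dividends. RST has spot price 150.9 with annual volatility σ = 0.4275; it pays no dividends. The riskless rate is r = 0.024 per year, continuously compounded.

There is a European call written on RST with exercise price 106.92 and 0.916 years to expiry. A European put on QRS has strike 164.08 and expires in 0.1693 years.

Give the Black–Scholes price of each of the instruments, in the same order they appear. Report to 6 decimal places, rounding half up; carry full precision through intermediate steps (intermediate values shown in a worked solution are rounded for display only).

[RST call K=106.92]
σ√T = 0.4275·√0.916 = 0.409151
d₁ = (ln(S/K) + (r+σ²/2)T) / (σ√T) = (ln(150.9/106.92) + (0.024+0.4275²/2)·0.916) / 0.409151 = (0.344536 + 0.105686) / 0.409151 = 1.100382
d₂ = d₁ − σ√T = 1.100382 − 0.409151 = 0.691231
e^{−rT} = 0.978256
N(d₁) = 0.864417,  N(d₂) = 0.755290
price = S·N(d₁) − K·e^{−rT}·N(d₂) = 130.440562 − 78.999636 = 51.440926
[QRS put K=164.08]
σ√T = 0.4734·√0.1693 = 0.194786
d₁ = (ln(S/K) + (r+σ²/2)T) / (σ√T) = (ln(234.15/164.08) + (0.024+0.4734²/2)·0.1693) / 0.194786 = (0.355608 + 0.023034) / 0.194786 = 1.943890
d₂ = d₁ − σ√T = 1.943890 − 0.194786 = 1.749105
e^{−rT} = 0.995945
N(−d₁) = 0.025954,  N(−d₂) = 0.040136
price = K·e^{−rT}·N(−d₂) − S·N(−d₁) = 6.558886 − 6.077210 = 0.481677

price(RST call K=106.92) = 51.440926
price(QRS put K=164.08) = 0.481677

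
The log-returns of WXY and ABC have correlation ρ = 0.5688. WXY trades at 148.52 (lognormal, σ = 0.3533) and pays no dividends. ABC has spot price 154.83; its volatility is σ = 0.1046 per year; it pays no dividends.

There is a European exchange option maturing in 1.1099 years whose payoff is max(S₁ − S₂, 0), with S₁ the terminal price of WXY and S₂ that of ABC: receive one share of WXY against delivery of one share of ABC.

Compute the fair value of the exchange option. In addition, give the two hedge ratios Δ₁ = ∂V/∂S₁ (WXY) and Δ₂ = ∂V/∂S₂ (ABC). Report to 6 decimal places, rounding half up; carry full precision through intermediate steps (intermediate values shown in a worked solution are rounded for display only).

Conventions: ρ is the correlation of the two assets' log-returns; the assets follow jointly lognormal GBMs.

σ_eff = √(σ₁² + σ₂² − 2ρσ₁σ₂) = √(0.3533² + 0.1046² − 2·0.5688·0.3533·0.1046) = 0.306140
d₁ = (ln(S₁/S₂) + (q₂ − q₁ + σ_eff²/2)T) / (σ_eff√T) = (ln(148.52/154.83) + (0.0 − 0.0 + 0.046861)·1.1099) / 0.322524 = 0.032254
d₂ = d₁ − σ_eff√T = 0.032254 − 0.322524 = -0.290270
N(d₁) = 0.512865,  N(d₂) = 0.385805
V = S₁·e^{−q₁T}·N(d₁) − S₂·e^{−q₂T}·N(d₂) = 76.170771 − 59.734175 = 16.436596
Key observation: pricing in ABC-units makes this a unit-strike call on the ratio S₁/S₂ — the risk-free rate cancels and cannot affect the value.
Δ₁ = e^{−q₁T}·N(d₁) = 0.512865;  Δ₂ = −e^{−q₂T}·N(d₂) = -0.385805

exchange price = 16.436596
Δ1 = 0.512865
Δ2 = -0.385805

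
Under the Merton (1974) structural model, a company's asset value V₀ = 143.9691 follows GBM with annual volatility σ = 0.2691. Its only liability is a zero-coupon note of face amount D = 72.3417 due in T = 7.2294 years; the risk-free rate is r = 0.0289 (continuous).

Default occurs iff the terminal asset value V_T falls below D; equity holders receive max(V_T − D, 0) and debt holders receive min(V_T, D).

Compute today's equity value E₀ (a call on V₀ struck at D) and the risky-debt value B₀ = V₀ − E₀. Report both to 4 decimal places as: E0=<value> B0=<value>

E0=88.5542 B0=55.4149

With assets at 143.9691 and a single debt payment of 72.3417 at 7.2294 years:
d₁ = [ln(V₀/D) + (r + σ²/2)T] / (σ√T)
   = [ln(143.9691/72.3417) + (0.0289 + 0.5·0.2691²)·7.2294] / (0.2691·√7.2294)
   = [0.688198 + 0.470687] / 0.723544 = 1.601680
d₂ = d₁ − σ√T = 1.601680 − 0.723544 = 0.878136
N(d₁) = 0.945387,  N(d₂) = 0.810065,  e^(−rT) = 0.811452
E₀ = V₀·N(d₁) − D·e^(−rT)·N(d₂)
   = 143.9691·0.945387 − 72.3417·0.811452·0.810065 = 88.554176
B₀ = V₀ − E₀ = 143.9691 − 88.554176 = 55.414924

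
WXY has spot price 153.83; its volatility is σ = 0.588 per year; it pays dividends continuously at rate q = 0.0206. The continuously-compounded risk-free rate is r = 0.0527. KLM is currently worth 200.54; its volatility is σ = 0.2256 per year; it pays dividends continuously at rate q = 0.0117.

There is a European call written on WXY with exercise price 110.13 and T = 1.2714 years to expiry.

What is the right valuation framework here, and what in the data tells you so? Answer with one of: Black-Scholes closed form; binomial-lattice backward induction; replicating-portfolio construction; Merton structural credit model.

Key observation: a European claim on WXY (strike 110.13) — a lognormal (GBM) underlying with constant rate and volatility — has an exact closed-form value; no lattice or capital structure is involved.

framework: Black-Scholes closed form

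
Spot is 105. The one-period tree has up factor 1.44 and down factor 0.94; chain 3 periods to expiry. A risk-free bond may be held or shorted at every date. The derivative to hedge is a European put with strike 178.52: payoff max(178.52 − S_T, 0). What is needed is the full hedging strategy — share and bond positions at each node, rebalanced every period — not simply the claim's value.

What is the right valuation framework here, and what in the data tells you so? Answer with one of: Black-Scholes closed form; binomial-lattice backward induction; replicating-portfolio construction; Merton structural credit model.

framework: replicating-portfolio construction

Key observation: the mandate to exhibit the hedge at every date and state singles out the replicating-portfolio construction on the 3-period tree with factors 1.44 and 0.94 from 105.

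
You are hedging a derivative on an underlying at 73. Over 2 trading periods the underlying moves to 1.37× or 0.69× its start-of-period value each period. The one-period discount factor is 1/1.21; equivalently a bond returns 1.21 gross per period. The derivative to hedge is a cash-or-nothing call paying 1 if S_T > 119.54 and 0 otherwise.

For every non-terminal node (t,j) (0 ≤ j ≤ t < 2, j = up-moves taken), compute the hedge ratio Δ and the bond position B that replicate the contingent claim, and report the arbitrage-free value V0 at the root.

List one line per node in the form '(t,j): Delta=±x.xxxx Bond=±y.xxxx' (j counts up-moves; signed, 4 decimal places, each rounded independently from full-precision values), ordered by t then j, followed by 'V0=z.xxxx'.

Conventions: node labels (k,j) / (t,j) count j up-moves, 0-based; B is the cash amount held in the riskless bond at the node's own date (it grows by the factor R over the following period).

The replicating-portfolio and risk-neutral prices coincide; use p* = (1.21−0.69)/(1.37−0.69) = 0.7647 for the latter.
At maturity the claim pays: V(2,0)=0.0000, V(2,1)=0.0000, V(2,2)=1.0000
  t=1,j=0: stock 50.3700 → up 69.0069 (V=0.0000), down 34.7553 (V=0.0000). Price 0.0000; hedge Δ=0.0000, bond B=0.0000.
  t=1,j=1: stock 100.0100 → up 137.0137 (V=1.0000), down 69.0069 (V=0.0000). Price 0.6320; hedge Δ=0.0147, bond B=-0.8386.
  t=0,j=0: stock 73.0000 → up 100.0100 (V=0.6320), down 50.3700 (V=0.0000). Price 0.3994; hedge Δ=0.0127, bond B=-0.5300.
Sanity check at the root: Δ(0,0)·S0 + B(0,0) reproduces V0 = 0.3994.

(0,0): Delta=0.0127 Bond=-0.5300
(1,0): Delta=0.0000 Bond=0.0000
(1,1): Delta=0.0147 Bond=-0.8386
V0=0.3994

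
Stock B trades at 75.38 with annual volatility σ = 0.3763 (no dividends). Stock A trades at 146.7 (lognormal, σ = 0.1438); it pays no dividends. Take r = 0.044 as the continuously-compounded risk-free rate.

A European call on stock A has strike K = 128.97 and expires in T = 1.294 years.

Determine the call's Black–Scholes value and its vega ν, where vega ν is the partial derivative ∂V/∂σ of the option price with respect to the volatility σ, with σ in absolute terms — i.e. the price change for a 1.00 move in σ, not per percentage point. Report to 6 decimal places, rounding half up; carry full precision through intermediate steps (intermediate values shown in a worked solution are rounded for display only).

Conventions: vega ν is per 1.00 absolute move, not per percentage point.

price = 26.263027
ν = 31.734508

σ√T = 0.1438·√1.294 = 0.163578
d₁ = (ln(S/K) + (r+σ²/2)T) / (σ√T) = (ln(146.7/128.97) + (0.044+0.1438²/2)·1.294) / 0.163578 = (0.128810 + 0.070315) / 0.163578 = 1.217305
d₂ = d₁ − σ√T = 1.217305 − 0.163578 = 1.053726
e^{−rT} = 0.944655
N(d₁) = 0.888256,  N(d₂) = 0.853996
Call price V = S·N(d₁) − K·e^{−rT}·N(d₂) = 130.307138 − 104.044111 = 26.263027
φ(d₁) = (1/√(2π))·e^{−d₁²/2} = 0.190167
ν = S·φ(d₁)·√T = 31.734508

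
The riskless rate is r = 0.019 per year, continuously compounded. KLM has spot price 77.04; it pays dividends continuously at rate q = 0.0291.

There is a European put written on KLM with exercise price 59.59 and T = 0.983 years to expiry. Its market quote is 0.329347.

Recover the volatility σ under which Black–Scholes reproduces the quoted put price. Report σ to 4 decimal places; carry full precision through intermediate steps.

sigma = 0.1673

At σ = 0.1673 the Black–Scholes value reproduces the quote:
σ√T = 0.1673·√0.983 = 0.165872
d₁ = (ln(S/K) + (r−q+σ²/2)T) / (σ√T) = (ln(77.04/59.59) + (0.019−0.0291+0.1673²/2)·0.983) / 0.165872 = (0.256837 + 0.003828) / 0.165872 = 1.571487
d₂ = d₁ − σ√T = 1.571487 − 0.165872 = 1.405615
e^{−rT} = 0.981496
e^{−qT} = 0.971800
N(−d₁) = 0.058035,  N(−d₂) = 0.079919
V = K·e^{−rT}·N(−d₂) − S·e^{−qT}·N(−d₁) = 4.674266 − 4.344919 = 0.329347 (the quoted price), and the Black–Scholes price is strictly increasing in σ, so σ is unique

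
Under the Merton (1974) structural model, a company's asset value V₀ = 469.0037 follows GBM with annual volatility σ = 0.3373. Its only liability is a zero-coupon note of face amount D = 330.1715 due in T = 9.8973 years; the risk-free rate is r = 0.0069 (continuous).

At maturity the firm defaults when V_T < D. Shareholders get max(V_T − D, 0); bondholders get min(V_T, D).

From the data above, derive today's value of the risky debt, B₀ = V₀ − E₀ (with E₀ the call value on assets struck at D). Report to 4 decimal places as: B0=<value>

Work the structural quantities from V₀ = 469.0037 against face 330.1715:
d₁ = [ln(V₀/D) + (r + σ²/2)T] / (σ√T)
   = [ln(469.0037/330.1715) + (0.0069 + 0.5·0.3373²)·9.8973] / (0.3373·√9.8973)
   = [0.350998 + 0.631306] / 1.061145 = 0.925702
d₂ = d₁ − σ√T = 0.925702 − 1.061145 = -0.135443
N(d₁) = 0.822700,  N(d₂) = 0.446131,  e^(−rT) = 0.933988
E₀ = V₀·N(d₁) − D·e^(−rT)·N(d₂)
   = 469.0037·0.822700 − 330.1715·0.933988·0.446131 = 248.272956
B₀ = V₀ − E₀ = 469.0037 − 248.272956 = 220.730744

B0=220.7307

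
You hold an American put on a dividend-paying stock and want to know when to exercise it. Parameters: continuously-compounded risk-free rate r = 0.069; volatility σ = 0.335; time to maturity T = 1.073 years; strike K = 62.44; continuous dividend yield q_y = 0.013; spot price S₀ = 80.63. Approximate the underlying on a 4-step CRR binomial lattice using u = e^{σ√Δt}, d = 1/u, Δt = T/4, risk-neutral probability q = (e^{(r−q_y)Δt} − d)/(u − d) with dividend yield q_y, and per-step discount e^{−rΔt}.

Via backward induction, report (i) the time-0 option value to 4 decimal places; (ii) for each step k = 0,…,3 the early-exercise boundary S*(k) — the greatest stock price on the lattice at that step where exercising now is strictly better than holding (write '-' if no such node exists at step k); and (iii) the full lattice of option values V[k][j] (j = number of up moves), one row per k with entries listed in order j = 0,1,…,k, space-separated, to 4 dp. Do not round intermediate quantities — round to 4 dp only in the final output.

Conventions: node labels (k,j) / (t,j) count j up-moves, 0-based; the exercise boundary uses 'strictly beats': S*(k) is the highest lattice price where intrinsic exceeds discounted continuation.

Δt=0.26825, u=1.18947, d=0.84071, q=0.50013, disc=e^(-rΔt)=0.98166
k=4 terminal: V=max(K-S,0) → 22.1603 5.4510 0.0000 0.0000 0.0000
k=3: j=0 S=47.9114 intr=14.5286 cont=13.5503 V=14.5286[EX]; j=1 S=67.7866 intr=0.0000 cont=2.6748 V=2.6748[hold]; j=2 S=95.9068 intr=0.0000 cont=0.0000 V=0.0000[hold]; j=3 S=135.6922 intr=0.0000 cont=0.0000 V=0.0000[hold]  S*(3)=47.9114
k=2: j=0 S=56.9890 intr=5.4510 cont=8.4425 V=8.4425[hold]; j=1 S=80.6300 intr=0.0000 cont=1.3125 V=1.3125[hold]; j=2 S=114.0781 intr=0.0000 cont=0.0000 V=0.0000[hold]  S*(2)=-
k=1: j=0 S=67.7866 intr=0.0000 cont=4.7871 V=4.7871[hold]; j=1 S=95.9068 intr=0.0000 cont=0.6441 V=0.6441[hold]  S*(1)=-
k=0: j=0 S=80.6300 intr=0.0000 cont=2.6653 V=2.6653[hold]  S*(0)=-

price = 2.6653
boundary = - - - 47.9114
tree:
2.6653
4.7871 0.6441
8.4425 1.3125 0.0000
14.5286 2.6748 0.0000 0.0000
22.1603 5.4510 0.0000 0.0000 0.0000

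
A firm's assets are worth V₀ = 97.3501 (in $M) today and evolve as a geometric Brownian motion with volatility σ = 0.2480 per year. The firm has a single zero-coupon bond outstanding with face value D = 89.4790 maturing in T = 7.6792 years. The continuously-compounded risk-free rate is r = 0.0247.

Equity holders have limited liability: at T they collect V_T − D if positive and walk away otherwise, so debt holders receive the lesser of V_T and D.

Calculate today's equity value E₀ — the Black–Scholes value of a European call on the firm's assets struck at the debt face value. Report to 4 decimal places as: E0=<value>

E0=36.4268

Apply the equity-as-call identities (strike 89.4790, horizon 7.6792 years):
d₁ = [ln(V₀/D) + (r + σ²/2)T] / (σ√T)
   = [ln(97.3501/89.4790) + (0.0247 + 0.5·0.2480²)·7.6792] / (0.2480·√7.6792)
   = [0.084310 + 0.425827] / 0.687242 = 0.742296
d₂ = d₁ − σ√T = 0.742296 − 0.687242 = 0.055054
N(d₁) = 0.771046,  N(d₂) = 0.521952,  e^(−rT) = 0.827227
E₀ = V₀·N(d₁) − D·e^(−rT)·N(d₂)
   = 97.3501·0.771046 − 89.4790·0.827227·0.521952 = 36.426790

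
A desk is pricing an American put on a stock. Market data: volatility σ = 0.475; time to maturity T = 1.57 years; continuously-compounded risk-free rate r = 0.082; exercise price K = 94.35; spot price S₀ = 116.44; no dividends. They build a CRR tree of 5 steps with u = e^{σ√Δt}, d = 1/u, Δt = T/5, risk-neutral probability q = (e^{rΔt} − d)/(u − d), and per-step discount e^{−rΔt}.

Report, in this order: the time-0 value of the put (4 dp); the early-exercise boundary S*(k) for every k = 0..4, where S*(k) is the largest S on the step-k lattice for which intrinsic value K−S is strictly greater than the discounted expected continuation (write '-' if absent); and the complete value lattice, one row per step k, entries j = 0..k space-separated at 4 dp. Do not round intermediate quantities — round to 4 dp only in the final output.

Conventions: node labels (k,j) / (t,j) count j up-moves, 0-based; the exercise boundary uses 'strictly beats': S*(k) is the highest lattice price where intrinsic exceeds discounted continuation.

Δt=0.31400, u=1.30496, d=0.76631, q=0.48227, disc=e^(-rΔt)=0.97458
k=5 terminal: V=max(K-S,0) → 63.5804 41.9521 5.1210 0.0000 0.0000 0.0000
k=4: j=0 S=40.1530 intr=54.1970 cont=51.7987 V=54.1970[EX]; j=1 S=68.3770 intr=25.9730 cont=23.5747 V=25.9730[EX]; j=2 S=116.4400 intr=0.0000 cont=2.5839 V=2.5839[hold]; j=3 S=198.2870 intr=0.0000 cont=0.0000 V=0.0000[hold]; j=4 S=337.6651 intr=0.0000 cont=0.0000 V=0.0000[hold]  S*(4)=68.3770
k=3: j=0 S=52.3979 intr=41.9521 cont=39.5537 V=41.9521[EX]; j=1 S=89.2290 intr=5.1210 cont=14.3196 V=14.3196[hold]; j=2 S=151.9491 intr=0.0000 cont=1.3038 V=1.3038[hold]; j=3 S=258.7558 intr=0.0000 cont=0.0000 V=0.0000[hold]  S*(3)=52.3979
k=2: j=0 S=68.3770 intr=25.9730 cont=27.8981 V=27.8981[hold]; j=1 S=116.4400 intr=0.0000 cont=7.8380 V=7.8380[hold]; j=2 S=198.2870 intr=0.0000 cont=0.6578 V=0.6578[hold]  S*(2)=-
k=1: j=0 S=89.2290 intr=5.1210 cont=17.7605 V=17.7605[hold]; j=1 S=151.9491 intr=0.0000 cont=4.2640 V=4.2640[hold]  S*(1)=-
k=0: j=0 S=116.4400 intr=0.0000 cont=10.9656 V=10.9656[hold]  S*(0)=-

price = 10.9656
boundary = - - - 52.3979 68.3770
tree:
10.9656
17.7605 4.2640
27.8981 7.8380 0.6578
41.9521 14.3196 1.3038 0.0000
54.1970 25.9730 2.5839 0.0000 0.0000
63.5804 41.9521 5.1210 0.0000 0.0000 0.0000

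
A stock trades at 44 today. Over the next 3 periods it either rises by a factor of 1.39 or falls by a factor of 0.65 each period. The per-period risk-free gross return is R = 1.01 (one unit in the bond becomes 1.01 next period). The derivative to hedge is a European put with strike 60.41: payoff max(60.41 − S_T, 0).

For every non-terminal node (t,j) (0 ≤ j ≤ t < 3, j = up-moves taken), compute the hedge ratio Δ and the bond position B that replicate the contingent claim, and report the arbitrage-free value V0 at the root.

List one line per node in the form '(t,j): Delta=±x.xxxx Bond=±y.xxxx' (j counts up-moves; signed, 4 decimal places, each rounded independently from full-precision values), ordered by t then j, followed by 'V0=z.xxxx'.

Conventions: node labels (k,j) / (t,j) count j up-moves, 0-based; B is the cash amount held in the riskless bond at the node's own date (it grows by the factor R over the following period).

(0,0): Delta=-0.5885 Bond=46.9796
(1,0): Delta=-1.0000 Bond=59.2197
(1,1): Delta=-0.3853 Bond=35.0252
(2,0): Delta=-1.0000 Bond=59.8119
(2,1): Delta=-1.0000 Bond=59.8119
(2,2): Delta=-0.0819 Bond=9.5815
V0=21.0877

No-arbitrage ⇒ martingale measure with p* = (R−d)/(u−d) = 0.4865.
At maturity the claim pays: V(3,0)=48.3265, V(3,1)=34.5699, V(3,2)=5.1519, V(3,3)=0.0000
Node (2,0) S=18.5900: V=(p*·34.5699+(1−p*)·48.3265)/1.01=41.2219; Δ=(34.5699−48.3265)/(25.8401−12.0835)=-1.0000; B=V−Δ·S=59.8119
Node (2,1) S=39.7540: V=(p*·5.1519+(1−p*)·34.5699)/1.01=20.0579; Δ=(5.1519−34.5699)/(55.2581−25.8401)=-1.0000; B=V−Δ·S=59.8119
Node (2,2) S=85.0124: V=(p*·0.0000+(1−p*)·5.1519)/1.01=2.6194; Δ=(0.0000−5.1519)/(118.1672−55.2581)=-0.0819; B=V−Δ·S=9.5815
Node (1,0) S=28.6000: V=(p*·20.0579+(1−p*)·41.2219)/1.01=30.6197; Δ=(20.0579−41.2219)/(39.7540−18.5900)=-1.0000; B=V−Δ·S=59.2197
Node (1,1) S=61.1600: V=(p*·2.6194+(1−p*)·20.0579)/1.01=11.4597; Δ=(2.6194−20.0579)/(85.0124−39.7540)=-0.3853; B=V−Δ·S=35.0252
Node (0,0) S=44.0000: V=(p*·11.4597+(1−p*)·30.6197)/1.01=21.0877; Δ=(11.4597−30.6197)/(61.1600−28.6000)=-0.5885; B=V−Δ·S=46.9796
Verification: the root portfolio costs Δ(0,0)·S0 + B(0,0) = 21.0877, matching V0.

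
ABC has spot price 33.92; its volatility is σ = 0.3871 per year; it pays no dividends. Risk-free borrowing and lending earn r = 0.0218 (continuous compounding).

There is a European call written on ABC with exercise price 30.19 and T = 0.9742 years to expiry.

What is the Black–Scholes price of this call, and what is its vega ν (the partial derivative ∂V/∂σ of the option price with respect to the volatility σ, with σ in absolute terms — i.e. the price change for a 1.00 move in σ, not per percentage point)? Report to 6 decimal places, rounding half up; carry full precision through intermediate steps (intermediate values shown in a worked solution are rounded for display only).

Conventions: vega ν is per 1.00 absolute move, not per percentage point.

price = 7.295322
ν = 11.471998

σ√T = 0.3871·√0.9742 = 0.382074
d₁ = (ln(S/K) + (r+σ²/2)T) / (σ√T) = (ln(33.92/30.19) + (0.0218+0.3871²/2)·0.9742) / 0.382074 = (0.116494 + 0.094228) / 0.382074 = 0.551521
d₂ = d₁ − σ√T = 0.551521 − 0.382074 = 0.169447
e^{−rT} = 0.978986
N(d₁) = 0.709362,  N(d₂) = 0.567278
Call price V = S·N(d₁) − K·e^{−rT}·N(d₂) = 24.061552 − 16.766231 = 7.295322
φ(d₁) = (1/√(2π))·e^{−d₁²/2} = 0.342657
ν = S·φ(d₁)·√T = 11.471998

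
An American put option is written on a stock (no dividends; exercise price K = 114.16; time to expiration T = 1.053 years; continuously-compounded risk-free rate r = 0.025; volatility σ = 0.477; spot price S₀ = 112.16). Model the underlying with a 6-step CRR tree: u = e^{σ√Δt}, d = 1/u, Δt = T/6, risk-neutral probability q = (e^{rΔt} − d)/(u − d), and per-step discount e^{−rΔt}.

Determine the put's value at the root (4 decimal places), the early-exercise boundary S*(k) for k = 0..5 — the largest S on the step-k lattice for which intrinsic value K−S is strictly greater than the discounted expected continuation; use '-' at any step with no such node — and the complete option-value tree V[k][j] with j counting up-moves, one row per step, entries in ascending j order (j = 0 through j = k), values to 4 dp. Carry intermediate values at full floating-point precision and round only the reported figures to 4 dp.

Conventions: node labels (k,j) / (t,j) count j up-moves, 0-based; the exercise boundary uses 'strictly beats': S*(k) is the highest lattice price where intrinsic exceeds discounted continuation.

price = 21.0607
boundary = - - - 61.5864 75.2089 91.8446
tree:
21.0607
29.7120 11.1521
40.4277 17.4735 3.8714
52.5736 26.6202 6.9518 0.3088
63.7286 38.9511 12.4649 0.5757 0.0000
72.8632 52.5736 22.3154 1.0730 0.0000 0.0000
80.3432 63.7286 38.9511 2.0000 0.0000 0.0000 0.0000

Δt=0.17550, u=1.22119, d=0.81887, q=0.46114, disc=e^(-rΔt)=0.99562
k=6 terminal: V=max(K-S,0) → 80.3432 63.7286 38.9511 2.0000 0.0000 0.0000 0.0000
k=5: j=0 S=41.2968 intr=72.8632 cont=72.3634 V=72.8632[EX]; j=1 S=61.5864 intr=52.5736 cont=52.0738 V=52.5736[EX]; j=2 S=91.8446 intr=22.3154 cont=21.8156 V=22.3154[EX]; j=3 S=136.9690 intr=0.0000 cont=1.0730 V=1.0730[hold]; j=4 S=204.2636 intr=0.0000 cont=0.0000 V=0.0000[hold]; j=5 S=304.6208 intr=0.0000 cont=0.0000 V=0.0000[hold]  S*(5)=91.8446
k=4: j=0 S=50.4314 intr=63.7286 cont=63.2289 V=63.7286[EX]; j=1 S=75.2089 intr=38.9511 cont=38.4513 V=38.9511[EX]; j=2 S=112.1600 intr=2.0000 cont=12.4649 V=12.4649[hold]; j=3 S=167.2656 intr=0.0000 cont=0.5757 V=0.5757[hold]; j=4 S=249.4453 intr=0.0000 cont=0.0000 V=0.0000[hold]  S*(4)=75.2089
k=3: j=0 S=61.5864 intr=52.5736 cont=52.0738 V=52.5736[EX]; j=1 S=91.8446 intr=22.3154 cont=26.6202 V=26.6202[hold]; j=2 S=136.9690 intr=0.0000 cont=6.9518 V=6.9518[hold]; j=3 S=204.2636 intr=0.0000 cont=0.3088 V=0.3088[hold]  S*(3)=61.5864
k=2: j=0 S=75.2089 intr=38.9511 cont=40.4277 V=40.4277[hold]; j=1 S=112.1600 intr=2.0000 cont=17.4735 V=17.4735[hold]; j=2 S=167.2656 intr=0.0000 cont=3.8714 V=3.8714[hold]  S*(2)=-
k=1: j=0 S=91.8446 intr=22.3154 cont=29.7120 V=29.7120[hold]; j=1 S=136.9690 intr=0.0000 cont=11.1521 V=11.1521[hold]  S*(1)=-
k=0: j=0 S=112.1600 intr=2.0000 cont=21.0607 V=21.0607[hold]  S*(0)=-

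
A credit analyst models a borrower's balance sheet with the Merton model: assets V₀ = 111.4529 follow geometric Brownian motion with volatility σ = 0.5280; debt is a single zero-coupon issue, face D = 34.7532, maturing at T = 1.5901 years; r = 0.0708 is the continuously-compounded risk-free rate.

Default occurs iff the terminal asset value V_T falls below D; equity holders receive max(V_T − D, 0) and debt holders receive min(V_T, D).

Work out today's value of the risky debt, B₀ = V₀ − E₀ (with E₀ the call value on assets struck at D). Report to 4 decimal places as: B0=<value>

B0=30.6586

Apply the equity-as-call identities (strike 34.7532, horizon 1.5901 years):
d₁ = [ln(V₀/D) + (r + σ²/2)T] / (σ√T)
   = [ln(111.4529/34.7532) + (0.0708 + 0.5·0.5280²)·1.5901] / (0.5280·√1.5901)
   = [1.165330 + 0.334226] / 0.665804 = 2.252251
d₂ = d₁ − σ√T = 2.252251 − 0.665804 = 1.586447
N(d₁) = 0.987847,  N(d₂) = 0.943681,  e^(−rT) = 0.893527
E₀ = V₀·N(d₁) − D·e^(−rT)·N(d₂)
   = 111.4529·0.987847 − 34.7532·0.893527·0.943681 = 80.794345
B₀ = V₀ − E₀ = 111.4529 − 80.794345 = 30.658555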